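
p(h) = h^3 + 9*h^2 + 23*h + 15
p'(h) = 3*h^2 + 18*h + 23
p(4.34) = 366.09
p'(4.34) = 157.63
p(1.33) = 63.86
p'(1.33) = 52.25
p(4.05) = 322.20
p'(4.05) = 145.11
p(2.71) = 163.33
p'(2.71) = 93.81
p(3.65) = 267.48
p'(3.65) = 128.67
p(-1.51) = -2.65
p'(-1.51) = 2.66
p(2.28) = 126.08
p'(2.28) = 79.64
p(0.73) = 36.98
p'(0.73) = 37.74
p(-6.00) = -15.00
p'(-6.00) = 23.00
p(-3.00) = 0.00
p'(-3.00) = -4.00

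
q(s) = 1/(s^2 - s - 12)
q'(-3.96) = 0.15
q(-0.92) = -0.10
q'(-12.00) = 0.00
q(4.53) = 0.25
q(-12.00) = 0.01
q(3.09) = -0.18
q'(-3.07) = 29.15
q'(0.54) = -0.00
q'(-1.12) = 0.03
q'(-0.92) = 0.03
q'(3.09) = -0.17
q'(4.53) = -0.51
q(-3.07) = 2.02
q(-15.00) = 0.00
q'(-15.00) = 0.00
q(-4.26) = 0.10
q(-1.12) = -0.10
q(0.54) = -0.08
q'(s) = (1 - 2*s)/(s^2 - s - 12)^2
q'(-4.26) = 0.09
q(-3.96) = 0.13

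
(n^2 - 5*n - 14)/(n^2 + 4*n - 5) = (n^2 - 5*n - 14)/(n^2 + 4*n - 5)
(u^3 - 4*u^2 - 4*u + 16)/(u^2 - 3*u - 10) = (u^2 - 6*u + 8)/(u - 5)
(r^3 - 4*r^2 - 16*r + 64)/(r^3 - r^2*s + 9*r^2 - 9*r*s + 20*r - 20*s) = (r^2 - 8*r + 16)/(r^2 - r*s + 5*r - 5*s)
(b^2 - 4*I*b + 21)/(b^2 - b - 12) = (-b^2 + 4*I*b - 21)/(-b^2 + b + 12)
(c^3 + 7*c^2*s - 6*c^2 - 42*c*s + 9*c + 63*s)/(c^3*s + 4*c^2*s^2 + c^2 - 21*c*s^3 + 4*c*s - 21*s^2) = (-c^2 + 6*c - 9)/(-c^2*s + 3*c*s^2 - c + 3*s)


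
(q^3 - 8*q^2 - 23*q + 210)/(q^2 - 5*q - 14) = (q^2 - q - 30)/(q + 2)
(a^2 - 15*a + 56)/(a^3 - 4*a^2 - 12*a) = (-a^2 + 15*a - 56)/(a*(-a^2 + 4*a + 12))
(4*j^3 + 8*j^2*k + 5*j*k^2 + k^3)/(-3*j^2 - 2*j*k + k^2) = (-4*j^2 - 4*j*k - k^2)/(3*j - k)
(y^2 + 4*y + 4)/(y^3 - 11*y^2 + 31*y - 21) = (y^2 + 4*y + 4)/(y^3 - 11*y^2 + 31*y - 21)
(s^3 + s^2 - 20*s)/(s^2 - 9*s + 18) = s*(s^2 + s - 20)/(s^2 - 9*s + 18)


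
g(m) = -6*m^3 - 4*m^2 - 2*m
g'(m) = -18*m^2 - 8*m - 2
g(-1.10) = 5.35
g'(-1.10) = -14.98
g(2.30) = -98.76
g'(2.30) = -115.62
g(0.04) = -0.09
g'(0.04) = -2.35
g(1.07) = -14.07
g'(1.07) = -31.17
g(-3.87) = 295.60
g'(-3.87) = -240.62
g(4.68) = -711.99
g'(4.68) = -433.68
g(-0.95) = 3.43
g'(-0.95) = -10.64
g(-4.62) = 515.53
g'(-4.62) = -349.24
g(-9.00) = 4068.00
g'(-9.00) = -1388.00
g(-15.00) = 19380.00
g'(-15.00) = -3932.00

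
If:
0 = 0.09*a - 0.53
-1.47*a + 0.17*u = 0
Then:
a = 5.89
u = 50.92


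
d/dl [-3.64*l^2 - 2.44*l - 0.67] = -7.28*l - 2.44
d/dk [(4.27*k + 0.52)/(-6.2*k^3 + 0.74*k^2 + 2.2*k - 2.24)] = (52.948*k^3 + 6.5122*k^2 - 0.769600000000001*k - 10.7088)/(38.44*k^6 - 9.176*k^5 - 26.7324*k^4 + 31.032*k^3 + 1.5248*k^2 - 9.856*k + 5.0176)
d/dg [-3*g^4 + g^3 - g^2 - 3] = g*(-12*g^2 + 3*g - 2)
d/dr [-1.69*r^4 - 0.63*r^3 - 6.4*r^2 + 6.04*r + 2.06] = -6.76*r^3 - 1.89*r^2 - 12.8*r + 6.04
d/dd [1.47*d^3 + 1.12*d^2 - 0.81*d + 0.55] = 4.41*d^2 + 2.24*d - 0.81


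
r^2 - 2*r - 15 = (r - 5)*(r + 3)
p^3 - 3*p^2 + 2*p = p*(p - 2)*(p - 1)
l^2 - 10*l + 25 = (l - 5)^2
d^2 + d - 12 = (d - 3)*(d + 4)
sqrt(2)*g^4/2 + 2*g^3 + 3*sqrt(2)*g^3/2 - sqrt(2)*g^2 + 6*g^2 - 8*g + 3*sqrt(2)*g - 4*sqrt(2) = (g - 1)*(g + 4)*(g + sqrt(2))*(sqrt(2)*g/2 + 1)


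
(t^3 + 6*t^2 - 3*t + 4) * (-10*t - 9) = -10*t^4 - 69*t^3 - 24*t^2 - 13*t - 36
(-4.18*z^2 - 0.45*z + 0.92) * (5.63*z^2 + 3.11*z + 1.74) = -23.5334*z^4 - 15.5333*z^3 - 3.4931*z^2 + 2.0782*z + 1.6008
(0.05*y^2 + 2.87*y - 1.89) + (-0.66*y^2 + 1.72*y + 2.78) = -0.61*y^2 + 4.59*y + 0.89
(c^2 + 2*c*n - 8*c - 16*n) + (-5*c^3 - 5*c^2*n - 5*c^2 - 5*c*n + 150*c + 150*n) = -5*c^3 - 5*c^2*n - 4*c^2 - 3*c*n + 142*c + 134*n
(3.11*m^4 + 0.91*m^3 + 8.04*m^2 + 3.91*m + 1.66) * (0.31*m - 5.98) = 0.9641*m^5 - 18.3157*m^4 - 2.9494*m^3 - 46.8671*m^2 - 22.8672*m - 9.9268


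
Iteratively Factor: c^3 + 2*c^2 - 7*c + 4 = (c - 1)*(c^2 + 3*c - 4) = (c - 1)*(c + 4)*(c - 1)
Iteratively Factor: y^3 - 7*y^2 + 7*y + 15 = (y - 5)*(y^2 - 2*y - 3) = (y - 5)*(y + 1)*(y - 3)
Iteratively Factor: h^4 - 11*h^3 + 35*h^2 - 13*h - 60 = (h - 3)*(h^3 - 8*h^2 + 11*h + 20) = (h - 5)*(h - 3)*(h^2 - 3*h - 4) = (h - 5)*(h - 3)*(h + 1)*(h - 4)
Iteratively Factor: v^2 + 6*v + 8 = (v + 4)*(v + 2)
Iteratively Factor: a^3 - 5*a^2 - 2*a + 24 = (a - 4)*(a^2 - a - 6) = (a - 4)*(a + 2)*(a - 3)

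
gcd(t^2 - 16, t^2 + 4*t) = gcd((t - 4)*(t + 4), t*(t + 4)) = t + 4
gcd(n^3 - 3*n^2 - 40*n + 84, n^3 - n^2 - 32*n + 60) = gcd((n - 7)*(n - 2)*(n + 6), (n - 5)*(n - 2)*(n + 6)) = n^2 + 4*n - 12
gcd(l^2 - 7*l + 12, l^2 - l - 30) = 1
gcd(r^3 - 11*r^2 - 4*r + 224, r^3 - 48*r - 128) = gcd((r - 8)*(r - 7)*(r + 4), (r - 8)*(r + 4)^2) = r^2 - 4*r - 32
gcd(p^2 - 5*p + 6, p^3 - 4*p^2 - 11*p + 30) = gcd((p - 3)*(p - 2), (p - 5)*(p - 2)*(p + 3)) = p - 2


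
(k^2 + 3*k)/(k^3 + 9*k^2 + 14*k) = (k + 3)/(k^2 + 9*k + 14)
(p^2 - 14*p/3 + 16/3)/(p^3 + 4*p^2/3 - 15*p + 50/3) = (3*p - 8)/(3*p^2 + 10*p - 25)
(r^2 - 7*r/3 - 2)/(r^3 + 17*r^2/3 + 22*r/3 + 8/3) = (r - 3)/(r^2 + 5*r + 4)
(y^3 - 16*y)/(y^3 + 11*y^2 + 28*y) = (y - 4)/(y + 7)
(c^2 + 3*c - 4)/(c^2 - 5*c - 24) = (-c^2 - 3*c + 4)/(-c^2 + 5*c + 24)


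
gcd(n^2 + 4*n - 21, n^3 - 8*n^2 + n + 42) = n - 3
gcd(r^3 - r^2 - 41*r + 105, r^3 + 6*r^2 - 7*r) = r + 7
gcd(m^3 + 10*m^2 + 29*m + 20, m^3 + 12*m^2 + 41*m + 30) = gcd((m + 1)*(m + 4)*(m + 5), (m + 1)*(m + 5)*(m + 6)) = m^2 + 6*m + 5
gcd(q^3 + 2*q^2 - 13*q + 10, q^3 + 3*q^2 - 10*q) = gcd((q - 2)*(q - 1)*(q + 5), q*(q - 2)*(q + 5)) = q^2 + 3*q - 10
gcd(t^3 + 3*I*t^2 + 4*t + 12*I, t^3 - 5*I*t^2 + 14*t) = t + 2*I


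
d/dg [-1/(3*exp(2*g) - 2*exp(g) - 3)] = (6*exp(g) - 2)*exp(g)/(-3*exp(2*g) + 2*exp(g) + 3)^2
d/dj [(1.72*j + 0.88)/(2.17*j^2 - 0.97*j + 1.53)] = (-3.7324*j^2 - 3.8192*j + 3.4852)/(4.7089*j^4 - 4.2098*j^3 + 7.5811*j^2 - 2.9682*j + 2.3409)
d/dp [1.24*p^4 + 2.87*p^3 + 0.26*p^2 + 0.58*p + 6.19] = 4.96*p^3 + 8.61*p^2 + 0.52*p + 0.58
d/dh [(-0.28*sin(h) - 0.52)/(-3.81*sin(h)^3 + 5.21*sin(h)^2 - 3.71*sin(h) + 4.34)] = (-2.1336*sin(h)^3 - 4.4848*sin(h)^2 + 5.4184*sin(h) - 3.1444)*cos(h)/(14.5161*sin(h)^6 - 39.7002*sin(h)^5 + 55.4143*sin(h)^4 - 71.729*sin(h)^3 + 58.9869*sin(h)^2 - 32.2028*sin(h) + 18.8356)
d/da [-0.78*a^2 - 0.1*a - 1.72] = -1.56*a - 0.1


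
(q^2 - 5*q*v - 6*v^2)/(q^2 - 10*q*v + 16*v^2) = (q^2 - 5*q*v - 6*v^2)/(q^2 - 10*q*v + 16*v^2)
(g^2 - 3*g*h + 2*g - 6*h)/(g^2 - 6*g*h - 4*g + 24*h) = (g^2 - 3*g*h + 2*g - 6*h)/(g^2 - 6*g*h - 4*g + 24*h)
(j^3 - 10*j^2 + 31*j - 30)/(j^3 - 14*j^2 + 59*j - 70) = (j - 3)/(j - 7)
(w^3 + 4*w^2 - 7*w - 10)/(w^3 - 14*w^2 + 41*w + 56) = (w^2 + 3*w - 10)/(w^2 - 15*w + 56)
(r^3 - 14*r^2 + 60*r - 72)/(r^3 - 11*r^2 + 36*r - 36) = (r - 6)/(r - 3)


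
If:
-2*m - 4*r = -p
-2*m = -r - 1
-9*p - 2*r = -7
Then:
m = 45/94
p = 37/47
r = -2/47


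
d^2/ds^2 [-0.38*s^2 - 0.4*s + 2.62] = -0.760000000000000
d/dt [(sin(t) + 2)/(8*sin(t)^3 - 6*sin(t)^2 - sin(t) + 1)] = (-16*sin(t)^3 - 42*sin(t)^2 + 24*sin(t) + 3)*cos(t)/(8*sin(t)^3 - 6*sin(t)^2 - sin(t) + 1)^2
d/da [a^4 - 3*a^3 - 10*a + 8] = 4*a^3 - 9*a^2 - 10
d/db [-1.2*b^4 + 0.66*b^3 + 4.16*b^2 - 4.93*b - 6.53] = -4.8*b^3 + 1.98*b^2 + 8.32*b - 4.93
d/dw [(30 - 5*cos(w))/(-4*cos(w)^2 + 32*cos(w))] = 5*(sin(w) + 48*sin(w)/cos(w)^2 - 12*tan(w))/(4*(cos(w) - 8)^2)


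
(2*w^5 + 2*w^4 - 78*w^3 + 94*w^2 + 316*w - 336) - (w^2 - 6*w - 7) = 2*w^5 + 2*w^4 - 78*w^3 + 93*w^2 + 322*w - 329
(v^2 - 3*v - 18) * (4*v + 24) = 4*v^3 + 12*v^2 - 144*v - 432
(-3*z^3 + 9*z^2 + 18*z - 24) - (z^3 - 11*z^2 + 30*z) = -4*z^3 + 20*z^2 - 12*z - 24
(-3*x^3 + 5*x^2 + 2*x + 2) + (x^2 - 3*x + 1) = -3*x^3 + 6*x^2 - x + 3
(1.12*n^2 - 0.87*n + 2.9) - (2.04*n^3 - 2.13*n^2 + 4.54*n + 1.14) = -2.04*n^3 + 3.25*n^2 - 5.41*n + 1.76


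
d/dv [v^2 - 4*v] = 2*v - 4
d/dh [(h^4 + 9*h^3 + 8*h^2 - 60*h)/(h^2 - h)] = 2*(h^3 + 3*h^2 - 9*h + 26)/(h^2 - 2*h + 1)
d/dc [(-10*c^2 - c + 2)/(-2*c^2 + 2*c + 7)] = 11*(-2*c^2 - 12*c - 1)/(4*c^4 - 8*c^3 - 24*c^2 + 28*c + 49)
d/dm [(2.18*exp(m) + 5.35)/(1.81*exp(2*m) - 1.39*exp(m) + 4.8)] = (-3.9458*exp(2*m) - 19.367*exp(m) + 17.9005)*exp(m)/(3.2761*exp(4*m) - 5.0318*exp(3*m) + 19.3081*exp(2*m) - 13.344*exp(m) + 23.04)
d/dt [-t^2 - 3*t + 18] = -2*t - 3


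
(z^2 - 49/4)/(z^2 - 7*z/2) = (z + 7/2)/z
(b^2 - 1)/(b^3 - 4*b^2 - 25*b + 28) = (b + 1)/(b^2 - 3*b - 28)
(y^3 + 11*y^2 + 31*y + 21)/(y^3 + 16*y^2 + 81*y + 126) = (y + 1)/(y + 6)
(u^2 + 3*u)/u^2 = (u + 3)/u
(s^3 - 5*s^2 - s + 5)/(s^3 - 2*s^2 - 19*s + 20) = (s + 1)/(s + 4)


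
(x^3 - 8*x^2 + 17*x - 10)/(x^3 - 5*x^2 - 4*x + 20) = (x - 1)/(x + 2)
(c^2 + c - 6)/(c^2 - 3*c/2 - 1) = 2*(c + 3)/(2*c + 1)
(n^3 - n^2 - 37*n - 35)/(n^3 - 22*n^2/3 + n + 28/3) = 3*(n + 5)/(3*n - 4)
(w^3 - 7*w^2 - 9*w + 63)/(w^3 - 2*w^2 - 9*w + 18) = (w - 7)/(w - 2)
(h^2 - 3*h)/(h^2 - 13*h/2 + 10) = 2*h*(h - 3)/(2*h^2 - 13*h + 20)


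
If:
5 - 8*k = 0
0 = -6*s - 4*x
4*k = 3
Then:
No Solution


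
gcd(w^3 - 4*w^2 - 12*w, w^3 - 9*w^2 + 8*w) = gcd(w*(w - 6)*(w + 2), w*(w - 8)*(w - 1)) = w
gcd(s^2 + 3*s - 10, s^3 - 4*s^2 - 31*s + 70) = s^2 + 3*s - 10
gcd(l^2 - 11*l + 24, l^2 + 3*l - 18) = l - 3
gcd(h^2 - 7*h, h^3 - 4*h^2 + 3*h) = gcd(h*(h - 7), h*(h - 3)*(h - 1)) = h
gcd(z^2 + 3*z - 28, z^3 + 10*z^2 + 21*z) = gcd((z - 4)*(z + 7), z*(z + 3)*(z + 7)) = z + 7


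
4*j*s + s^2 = s*(4*j + s)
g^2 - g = g*(g - 1)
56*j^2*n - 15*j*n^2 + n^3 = n*(-8*j + n)*(-7*j + n)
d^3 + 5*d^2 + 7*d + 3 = (d + 1)^2*(d + 3)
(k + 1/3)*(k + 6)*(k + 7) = k^3 + 40*k^2/3 + 139*k/3 + 14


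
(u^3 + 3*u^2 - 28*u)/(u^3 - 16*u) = (u + 7)/(u + 4)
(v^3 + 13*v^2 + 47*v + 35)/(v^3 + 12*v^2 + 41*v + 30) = (v + 7)/(v + 6)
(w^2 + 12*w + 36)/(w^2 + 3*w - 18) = (w + 6)/(w - 3)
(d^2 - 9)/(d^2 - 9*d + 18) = (d + 3)/(d - 6)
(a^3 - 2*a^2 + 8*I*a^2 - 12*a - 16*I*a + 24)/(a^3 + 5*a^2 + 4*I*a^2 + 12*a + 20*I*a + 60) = (a^2 + 2*a*(-1 + I) - 4*I)/(a^2 + a*(5 - 2*I) - 10*I)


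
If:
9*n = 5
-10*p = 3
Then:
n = 5/9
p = -3/10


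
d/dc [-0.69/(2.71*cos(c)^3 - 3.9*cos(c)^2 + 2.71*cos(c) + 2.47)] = (-5.6097*cos(c)^2 + 5.382*cos(c) - 1.8699)*sin(c)/(2.71*cos(c)^3 - 3.9*cos(c)^2 + 2.71*cos(c) + 2.47)^2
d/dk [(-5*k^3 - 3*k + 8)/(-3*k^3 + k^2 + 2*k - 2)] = (-5*k^4 - 38*k^3 + 105*k^2 - 16*k - 10)/(9*k^6 - 6*k^5 - 11*k^4 + 16*k^3 - 8*k + 4)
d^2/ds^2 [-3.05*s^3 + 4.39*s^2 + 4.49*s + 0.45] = 8.78 - 18.3*s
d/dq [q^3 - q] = 3*q^2 - 1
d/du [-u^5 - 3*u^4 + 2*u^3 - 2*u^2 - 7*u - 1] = -5*u^4 - 12*u^3 + 6*u^2 - 4*u - 7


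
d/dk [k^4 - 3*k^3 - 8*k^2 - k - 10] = 4*k^3 - 9*k^2 - 16*k - 1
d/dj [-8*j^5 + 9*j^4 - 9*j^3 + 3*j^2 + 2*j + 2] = -40*j^4 + 36*j^3 - 27*j^2 + 6*j + 2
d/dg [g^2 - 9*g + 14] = 2*g - 9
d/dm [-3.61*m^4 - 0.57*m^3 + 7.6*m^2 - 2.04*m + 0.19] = -14.44*m^3 - 1.71*m^2 + 15.2*m - 2.04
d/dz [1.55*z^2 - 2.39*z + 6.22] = 3.1*z - 2.39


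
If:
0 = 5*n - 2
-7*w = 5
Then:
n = 2/5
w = -5/7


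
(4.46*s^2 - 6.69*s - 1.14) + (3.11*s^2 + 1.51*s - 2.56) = 7.57*s^2 - 5.18*s - 3.7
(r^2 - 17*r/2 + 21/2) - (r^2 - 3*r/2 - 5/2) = 13 - 7*r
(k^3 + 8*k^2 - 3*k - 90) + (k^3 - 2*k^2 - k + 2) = 2*k^3 + 6*k^2 - 4*k - 88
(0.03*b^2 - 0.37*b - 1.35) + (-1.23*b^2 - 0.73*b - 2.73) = -1.2*b^2 - 1.1*b - 4.08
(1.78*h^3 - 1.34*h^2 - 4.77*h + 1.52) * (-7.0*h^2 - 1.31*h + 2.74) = -12.46*h^5 + 7.0482*h^4 + 40.0226*h^3 - 8.0629*h^2 - 15.061*h + 4.1648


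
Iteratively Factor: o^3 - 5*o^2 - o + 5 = (o - 5)*(o^2 - 1) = (o - 5)*(o - 1)*(o + 1)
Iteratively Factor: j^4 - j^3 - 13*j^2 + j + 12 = (j + 3)*(j^3 - 4*j^2 - j + 4) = (j - 4)*(j + 3)*(j^2 - 1) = (j - 4)*(j + 1)*(j + 3)*(j - 1)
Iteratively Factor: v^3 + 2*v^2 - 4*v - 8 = (v + 2)*(v^2 - 4) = (v + 2)^2*(v - 2)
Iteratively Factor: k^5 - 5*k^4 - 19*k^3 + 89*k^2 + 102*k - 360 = (k + 3)*(k^4 - 8*k^3 + 5*k^2 + 74*k - 120) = (k - 2)*(k + 3)*(k^3 - 6*k^2 - 7*k + 60) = (k - 5)*(k - 2)*(k + 3)*(k^2 - k - 12) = (k - 5)*(k - 4)*(k - 2)*(k + 3)*(k + 3)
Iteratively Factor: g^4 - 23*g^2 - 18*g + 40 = (g - 5)*(g^3 + 5*g^2 + 2*g - 8) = (g - 5)*(g - 1)*(g^2 + 6*g + 8) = (g - 5)*(g - 1)*(g + 4)*(g + 2)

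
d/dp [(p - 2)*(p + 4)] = 2*p + 2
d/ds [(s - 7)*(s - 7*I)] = 2*s - 7 - 7*I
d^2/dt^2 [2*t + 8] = 0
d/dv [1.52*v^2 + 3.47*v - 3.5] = 3.04*v + 3.47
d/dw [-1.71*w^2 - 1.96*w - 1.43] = -3.42*w - 1.96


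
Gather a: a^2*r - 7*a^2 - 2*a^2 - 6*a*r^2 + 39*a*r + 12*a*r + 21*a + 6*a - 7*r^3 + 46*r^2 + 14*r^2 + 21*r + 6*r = a^2*(r - 9) + a*(-6*r^2 + 51*r + 27) - 7*r^3 + 60*r^2 + 27*r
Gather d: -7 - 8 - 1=-16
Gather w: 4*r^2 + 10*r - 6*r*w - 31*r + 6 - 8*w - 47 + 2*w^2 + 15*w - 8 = 4*r^2 - 21*r + 2*w^2 + w*(7 - 6*r) - 49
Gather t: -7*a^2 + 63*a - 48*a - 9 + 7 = -7*a^2 + 15*a - 2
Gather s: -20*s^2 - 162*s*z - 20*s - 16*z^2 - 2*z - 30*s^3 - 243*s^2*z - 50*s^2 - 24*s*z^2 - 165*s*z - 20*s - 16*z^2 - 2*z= -30*s^3 + s^2*(-243*z - 70) + s*(-24*z^2 - 327*z - 40) - 32*z^2 - 4*z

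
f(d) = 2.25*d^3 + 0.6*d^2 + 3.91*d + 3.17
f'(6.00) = 254.11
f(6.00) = 534.23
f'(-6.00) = 239.71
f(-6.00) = -484.69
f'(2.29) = 42.06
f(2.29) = 42.29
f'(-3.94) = 103.97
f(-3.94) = -140.54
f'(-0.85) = 7.77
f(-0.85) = -1.10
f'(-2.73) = 50.94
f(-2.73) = -48.81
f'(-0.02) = 3.89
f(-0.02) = 3.09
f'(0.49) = 6.12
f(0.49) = 5.49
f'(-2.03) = 29.29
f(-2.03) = -21.12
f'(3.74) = 102.81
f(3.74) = 143.89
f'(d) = 6.75*d^2 + 1.2*d + 3.91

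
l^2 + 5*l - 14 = (l - 2)*(l + 7)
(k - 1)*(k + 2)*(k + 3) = k^3 + 4*k^2 + k - 6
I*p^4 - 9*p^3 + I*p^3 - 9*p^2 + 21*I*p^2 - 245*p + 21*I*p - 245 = (p - 5*I)*(p + 7*I)^2*(I*p + I)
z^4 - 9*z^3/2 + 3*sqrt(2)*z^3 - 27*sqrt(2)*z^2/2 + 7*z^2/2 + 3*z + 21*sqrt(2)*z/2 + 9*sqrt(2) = (z - 3)*(z - 2)*(z + 1/2)*(z + 3*sqrt(2))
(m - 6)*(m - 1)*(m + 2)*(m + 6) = m^4 + m^3 - 38*m^2 - 36*m + 72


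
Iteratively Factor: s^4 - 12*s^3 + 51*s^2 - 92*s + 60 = (s - 2)*(s^3 - 10*s^2 + 31*s - 30) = (s - 3)*(s - 2)*(s^2 - 7*s + 10) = (s - 3)*(s - 2)^2*(s - 5)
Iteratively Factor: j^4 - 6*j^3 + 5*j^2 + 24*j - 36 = (j - 3)*(j^3 - 3*j^2 - 4*j + 12) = (j - 3)^2*(j^2 - 4) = (j - 3)^2*(j - 2)*(j + 2)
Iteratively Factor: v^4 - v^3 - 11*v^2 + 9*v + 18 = (v - 3)*(v^3 + 2*v^2 - 5*v - 6) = (v - 3)*(v - 2)*(v^2 + 4*v + 3) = (v - 3)*(v - 2)*(v + 1)*(v + 3)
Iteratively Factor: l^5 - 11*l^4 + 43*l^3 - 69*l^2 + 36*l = (l)*(l^4 - 11*l^3 + 43*l^2 - 69*l + 36) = l*(l - 4)*(l^3 - 7*l^2 + 15*l - 9) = l*(l - 4)*(l - 3)*(l^2 - 4*l + 3) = l*(l - 4)*(l - 3)^2*(l - 1)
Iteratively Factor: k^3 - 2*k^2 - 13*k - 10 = (k - 5)*(k^2 + 3*k + 2) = (k - 5)*(k + 1)*(k + 2)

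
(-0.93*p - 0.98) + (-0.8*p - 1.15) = -1.73*p - 2.13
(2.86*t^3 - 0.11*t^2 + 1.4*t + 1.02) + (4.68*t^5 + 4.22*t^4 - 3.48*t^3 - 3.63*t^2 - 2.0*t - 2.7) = 4.68*t^5 + 4.22*t^4 - 0.62*t^3 - 3.74*t^2 - 0.6*t - 1.68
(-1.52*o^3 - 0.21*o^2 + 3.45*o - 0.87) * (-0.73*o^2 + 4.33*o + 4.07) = 1.1096*o^5 - 6.4283*o^4 - 9.6142*o^3 + 14.7189*o^2 + 10.2744*o - 3.5409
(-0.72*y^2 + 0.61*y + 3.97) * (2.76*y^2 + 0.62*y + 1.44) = -1.9872*y^4 + 1.2372*y^3 + 10.2986*y^2 + 3.3398*y + 5.7168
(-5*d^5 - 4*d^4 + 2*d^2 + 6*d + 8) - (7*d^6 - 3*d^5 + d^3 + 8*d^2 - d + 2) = -7*d^6 - 2*d^5 - 4*d^4 - d^3 - 6*d^2 + 7*d + 6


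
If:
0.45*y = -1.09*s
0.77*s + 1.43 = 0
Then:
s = -1.86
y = 4.50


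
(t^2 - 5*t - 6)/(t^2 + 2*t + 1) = (t - 6)/(t + 1)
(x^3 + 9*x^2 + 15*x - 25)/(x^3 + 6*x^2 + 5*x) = (x^2 + 4*x - 5)/(x*(x + 1))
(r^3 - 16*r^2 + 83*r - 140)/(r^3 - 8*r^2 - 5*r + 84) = (r - 5)/(r + 3)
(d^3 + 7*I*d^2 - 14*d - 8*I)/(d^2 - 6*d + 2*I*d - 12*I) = (d^2 + 5*I*d - 4)/(d - 6)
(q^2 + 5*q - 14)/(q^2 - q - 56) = (q - 2)/(q - 8)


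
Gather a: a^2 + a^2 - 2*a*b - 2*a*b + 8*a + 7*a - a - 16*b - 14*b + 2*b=2*a^2 + a*(14 - 4*b) - 28*b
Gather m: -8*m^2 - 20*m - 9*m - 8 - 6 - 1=-8*m^2 - 29*m - 15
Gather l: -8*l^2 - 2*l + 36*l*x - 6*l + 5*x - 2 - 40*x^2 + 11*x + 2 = -8*l^2 + l*(36*x - 8) - 40*x^2 + 16*x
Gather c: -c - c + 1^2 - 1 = -2*c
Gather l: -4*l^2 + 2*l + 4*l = -4*l^2 + 6*l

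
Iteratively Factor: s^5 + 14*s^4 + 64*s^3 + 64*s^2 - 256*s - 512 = (s + 4)*(s^4 + 10*s^3 + 24*s^2 - 32*s - 128) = (s + 4)^2*(s^3 + 6*s^2 - 32) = (s + 4)^3*(s^2 + 2*s - 8) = (s + 4)^4*(s - 2)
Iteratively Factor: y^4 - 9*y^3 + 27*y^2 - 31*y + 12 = (y - 3)*(y^3 - 6*y^2 + 9*y - 4) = (y - 3)*(y - 1)*(y^2 - 5*y + 4) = (y - 4)*(y - 3)*(y - 1)*(y - 1)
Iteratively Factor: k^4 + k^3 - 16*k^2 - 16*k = (k - 4)*(k^3 + 5*k^2 + 4*k) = k*(k - 4)*(k^2 + 5*k + 4) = k*(k - 4)*(k + 1)*(k + 4)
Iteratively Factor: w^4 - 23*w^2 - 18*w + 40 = (w + 2)*(w^3 - 2*w^2 - 19*w + 20) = (w - 1)*(w + 2)*(w^2 - w - 20) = (w - 5)*(w - 1)*(w + 2)*(w + 4)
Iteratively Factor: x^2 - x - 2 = (x + 1)*(x - 2)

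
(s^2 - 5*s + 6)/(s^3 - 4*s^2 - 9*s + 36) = (s - 2)/(s^2 - s - 12)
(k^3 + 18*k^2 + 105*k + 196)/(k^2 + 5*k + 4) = (k^2 + 14*k + 49)/(k + 1)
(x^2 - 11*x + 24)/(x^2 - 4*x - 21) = (-x^2 + 11*x - 24)/(-x^2 + 4*x + 21)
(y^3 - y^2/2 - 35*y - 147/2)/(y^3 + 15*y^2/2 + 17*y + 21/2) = (y - 7)/(y + 1)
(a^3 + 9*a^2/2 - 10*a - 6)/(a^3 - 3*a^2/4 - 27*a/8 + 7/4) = 4*(2*a^2 + 13*a + 6)/(8*a^2 + 10*a - 7)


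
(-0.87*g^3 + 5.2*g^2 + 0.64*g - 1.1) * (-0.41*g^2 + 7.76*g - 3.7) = 0.3567*g^5 - 8.8832*g^4 + 43.3086*g^3 - 13.8226*g^2 - 10.904*g + 4.07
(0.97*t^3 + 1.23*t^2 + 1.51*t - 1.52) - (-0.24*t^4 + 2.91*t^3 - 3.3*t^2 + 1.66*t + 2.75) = 0.24*t^4 - 1.94*t^3 + 4.53*t^2 - 0.15*t - 4.27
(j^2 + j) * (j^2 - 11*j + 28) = j^4 - 10*j^3 + 17*j^2 + 28*j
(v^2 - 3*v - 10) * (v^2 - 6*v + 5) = v^4 - 9*v^3 + 13*v^2 + 45*v - 50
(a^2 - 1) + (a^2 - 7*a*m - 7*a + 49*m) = 2*a^2 - 7*a*m - 7*a + 49*m - 1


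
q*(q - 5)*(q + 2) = q^3 - 3*q^2 - 10*q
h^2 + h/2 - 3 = (h - 3/2)*(h + 2)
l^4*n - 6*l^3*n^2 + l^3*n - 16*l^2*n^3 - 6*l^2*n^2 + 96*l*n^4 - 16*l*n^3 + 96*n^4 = (l - 6*n)*(l - 4*n)*(l + 4*n)*(l*n + n)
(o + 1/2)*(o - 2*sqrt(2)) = o^2 - 2*sqrt(2)*o + o/2 - sqrt(2)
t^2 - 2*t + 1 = (t - 1)^2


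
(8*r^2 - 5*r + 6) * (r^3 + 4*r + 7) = 8*r^5 - 5*r^4 + 38*r^3 + 36*r^2 - 11*r + 42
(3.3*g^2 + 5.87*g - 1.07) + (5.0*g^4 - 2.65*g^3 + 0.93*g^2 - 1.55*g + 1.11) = 5.0*g^4 - 2.65*g^3 + 4.23*g^2 + 4.32*g + 0.04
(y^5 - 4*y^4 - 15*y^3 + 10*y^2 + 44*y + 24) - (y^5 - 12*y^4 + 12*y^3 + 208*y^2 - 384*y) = 8*y^4 - 27*y^3 - 198*y^2 + 428*y + 24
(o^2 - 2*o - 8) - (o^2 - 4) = -2*o - 4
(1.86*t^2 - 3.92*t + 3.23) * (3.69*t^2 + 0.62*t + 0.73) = 6.8634*t^4 - 13.3116*t^3 + 10.8461*t^2 - 0.859*t + 2.3579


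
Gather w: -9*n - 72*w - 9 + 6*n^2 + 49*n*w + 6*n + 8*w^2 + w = 6*n^2 - 3*n + 8*w^2 + w*(49*n - 71) - 9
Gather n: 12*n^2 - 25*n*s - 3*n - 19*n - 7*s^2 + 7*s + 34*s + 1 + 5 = 12*n^2 + n*(-25*s - 22) - 7*s^2 + 41*s + 6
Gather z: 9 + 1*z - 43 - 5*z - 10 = -4*z - 44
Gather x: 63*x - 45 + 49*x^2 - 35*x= 49*x^2 + 28*x - 45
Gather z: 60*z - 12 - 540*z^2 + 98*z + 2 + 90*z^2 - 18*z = -450*z^2 + 140*z - 10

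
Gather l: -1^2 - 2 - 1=-4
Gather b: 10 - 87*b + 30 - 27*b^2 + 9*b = -27*b^2 - 78*b + 40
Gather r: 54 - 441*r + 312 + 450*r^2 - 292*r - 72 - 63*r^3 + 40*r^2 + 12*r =-63*r^3 + 490*r^2 - 721*r + 294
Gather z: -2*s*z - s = -2*s*z - s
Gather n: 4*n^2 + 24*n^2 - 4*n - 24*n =28*n^2 - 28*n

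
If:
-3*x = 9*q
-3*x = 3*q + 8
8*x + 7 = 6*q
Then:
No Solution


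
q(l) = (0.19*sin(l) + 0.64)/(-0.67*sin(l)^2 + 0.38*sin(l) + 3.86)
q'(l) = (1.34*sin(l)*cos(l) - 0.38*cos(l))*(0.19*sin(l) + 0.64)/(-0.67*sin(l)^2 + 0.38*sin(l) + 3.86)^2 + 0.19*cos(l)/(-0.67*sin(l)^2 + 0.38*sin(l) + 3.86)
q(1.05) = 0.22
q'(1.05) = 0.05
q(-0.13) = 0.16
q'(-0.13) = 0.03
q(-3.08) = 0.16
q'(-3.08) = -0.03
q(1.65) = 0.23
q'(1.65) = -0.01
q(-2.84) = 0.16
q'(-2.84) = -0.02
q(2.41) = 0.20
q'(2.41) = -0.06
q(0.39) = 0.18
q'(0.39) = 0.05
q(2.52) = 0.19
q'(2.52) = -0.06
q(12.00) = 0.16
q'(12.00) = 0.00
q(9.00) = 0.18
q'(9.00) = -0.05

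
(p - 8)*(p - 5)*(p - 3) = p^3 - 16*p^2 + 79*p - 120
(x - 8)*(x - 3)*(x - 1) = x^3 - 12*x^2 + 35*x - 24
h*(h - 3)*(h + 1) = h^3 - 2*h^2 - 3*h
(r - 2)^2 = r^2 - 4*r + 4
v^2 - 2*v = v*(v - 2)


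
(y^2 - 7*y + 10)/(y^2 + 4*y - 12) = (y - 5)/(y + 6)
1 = 1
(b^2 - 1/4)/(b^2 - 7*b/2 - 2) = (b - 1/2)/(b - 4)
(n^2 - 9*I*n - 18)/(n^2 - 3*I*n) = (n - 6*I)/n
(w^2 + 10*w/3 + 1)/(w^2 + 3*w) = (w + 1/3)/w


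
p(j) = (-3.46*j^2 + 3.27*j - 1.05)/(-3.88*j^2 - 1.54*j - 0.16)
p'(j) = (3.27 - 6.92*j)/(-3.88*j^2 - 1.54*j - 0.16) + (7.76*j + 1.54)*(-3.46*j^2 + 3.27*j - 1.05)/(-3.88*j^2 - 1.54*j - 0.16)^2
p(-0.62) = 6.33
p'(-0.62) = 18.85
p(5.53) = 0.70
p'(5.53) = 0.03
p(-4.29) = 1.21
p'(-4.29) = 0.09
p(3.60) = 0.61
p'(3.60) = 0.07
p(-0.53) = 8.66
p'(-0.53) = 35.37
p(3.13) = 0.57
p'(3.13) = 0.08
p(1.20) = 0.28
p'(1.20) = 0.27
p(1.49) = 0.35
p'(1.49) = 0.22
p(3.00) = 0.56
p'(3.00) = 0.09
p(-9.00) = 1.03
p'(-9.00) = 0.02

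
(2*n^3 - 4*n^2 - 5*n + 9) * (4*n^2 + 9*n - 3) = 8*n^5 + 2*n^4 - 62*n^3 + 3*n^2 + 96*n - 27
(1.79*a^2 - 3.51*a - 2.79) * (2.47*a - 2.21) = 4.4213*a^3 - 12.6256*a^2 + 0.865799999999999*a + 6.1659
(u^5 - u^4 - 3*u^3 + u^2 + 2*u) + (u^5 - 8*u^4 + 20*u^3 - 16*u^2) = 2*u^5 - 9*u^4 + 17*u^3 - 15*u^2 + 2*u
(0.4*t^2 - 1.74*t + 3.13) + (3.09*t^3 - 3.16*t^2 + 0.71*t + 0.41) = 3.09*t^3 - 2.76*t^2 - 1.03*t + 3.54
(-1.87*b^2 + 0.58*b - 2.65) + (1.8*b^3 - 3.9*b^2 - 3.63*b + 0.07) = 1.8*b^3 - 5.77*b^2 - 3.05*b - 2.58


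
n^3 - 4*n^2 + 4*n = n*(n - 2)^2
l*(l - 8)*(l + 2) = l^3 - 6*l^2 - 16*l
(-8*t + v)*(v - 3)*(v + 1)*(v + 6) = -8*t*v^3 - 32*t*v^2 + 120*t*v + 144*t + v^4 + 4*v^3 - 15*v^2 - 18*v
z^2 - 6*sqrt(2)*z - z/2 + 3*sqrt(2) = (z - 1/2)*(z - 6*sqrt(2))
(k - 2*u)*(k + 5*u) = k^2 + 3*k*u - 10*u^2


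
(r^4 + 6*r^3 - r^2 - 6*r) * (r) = r^5 + 6*r^4 - r^3 - 6*r^2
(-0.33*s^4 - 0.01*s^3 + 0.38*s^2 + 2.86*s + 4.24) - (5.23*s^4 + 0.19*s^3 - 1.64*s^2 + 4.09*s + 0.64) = -5.56*s^4 - 0.2*s^3 + 2.02*s^2 - 1.23*s + 3.6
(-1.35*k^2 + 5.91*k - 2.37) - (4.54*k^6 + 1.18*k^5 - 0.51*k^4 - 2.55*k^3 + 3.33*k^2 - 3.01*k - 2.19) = -4.54*k^6 - 1.18*k^5 + 0.51*k^4 + 2.55*k^3 - 4.68*k^2 + 8.92*k - 0.18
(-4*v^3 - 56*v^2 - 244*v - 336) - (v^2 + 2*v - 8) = -4*v^3 - 57*v^2 - 246*v - 328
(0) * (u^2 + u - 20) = 0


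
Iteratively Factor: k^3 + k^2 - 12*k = (k)*(k^2 + k - 12) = k*(k - 3)*(k + 4)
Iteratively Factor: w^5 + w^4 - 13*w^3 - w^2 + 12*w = (w - 3)*(w^4 + 4*w^3 - w^2 - 4*w) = (w - 3)*(w + 1)*(w^3 + 3*w^2 - 4*w) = (w - 3)*(w + 1)*(w + 4)*(w^2 - w) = w*(w - 3)*(w + 1)*(w + 4)*(w - 1)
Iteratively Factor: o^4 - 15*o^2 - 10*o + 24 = (o + 3)*(o^3 - 3*o^2 - 6*o + 8) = (o - 1)*(o + 3)*(o^2 - 2*o - 8) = (o - 1)*(o + 2)*(o + 3)*(o - 4)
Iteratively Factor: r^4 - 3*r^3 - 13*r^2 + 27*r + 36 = (r - 3)*(r^3 - 13*r - 12) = (r - 3)*(r + 1)*(r^2 - r - 12) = (r - 3)*(r + 1)*(r + 3)*(r - 4)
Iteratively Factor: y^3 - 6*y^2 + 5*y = (y - 1)*(y^2 - 5*y) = y*(y - 1)*(y - 5)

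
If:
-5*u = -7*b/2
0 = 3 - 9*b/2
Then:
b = 2/3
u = 7/15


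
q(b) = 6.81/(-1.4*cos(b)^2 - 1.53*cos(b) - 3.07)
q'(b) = 6.81*(-2.8*sin(b)*cos(b) - 1.53*sin(b))/(-1.4*cos(b)^2 - 1.53*cos(b) - 3.07)^2 = -(19.068*cos(b) + 10.4193)*sin(b)/(1.4*cos(b)^2 + 1.53*cos(b) + 3.07)^2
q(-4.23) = -2.56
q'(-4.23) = -0.20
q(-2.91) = -2.34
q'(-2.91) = -0.22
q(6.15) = -1.14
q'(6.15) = 0.11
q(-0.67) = -1.33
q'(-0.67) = 0.60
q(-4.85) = -2.06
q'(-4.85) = -1.18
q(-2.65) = -2.42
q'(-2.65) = -0.38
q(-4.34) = -2.52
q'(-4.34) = -0.45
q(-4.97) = -1.92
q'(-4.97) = -1.17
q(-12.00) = -1.27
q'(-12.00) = -0.50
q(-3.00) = -2.33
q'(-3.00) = -0.14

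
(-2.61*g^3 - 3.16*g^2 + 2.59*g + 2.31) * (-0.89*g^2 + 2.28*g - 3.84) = 2.3229*g^5 - 3.1384*g^4 + 0.5125*g^3 + 15.9837*g^2 - 4.6788*g - 8.8704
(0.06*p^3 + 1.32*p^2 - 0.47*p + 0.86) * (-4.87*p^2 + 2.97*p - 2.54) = -0.2922*p^5 - 6.2502*p^4 + 6.0569*p^3 - 8.9369*p^2 + 3.748*p - 2.1844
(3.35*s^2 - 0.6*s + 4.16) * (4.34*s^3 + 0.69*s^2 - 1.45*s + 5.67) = 14.539*s^5 - 0.2925*s^4 + 12.7829*s^3 + 22.7349*s^2 - 9.434*s + 23.5872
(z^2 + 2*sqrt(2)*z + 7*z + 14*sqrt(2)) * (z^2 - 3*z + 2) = z^4 + 2*sqrt(2)*z^3 + 4*z^3 - 19*z^2 + 8*sqrt(2)*z^2 - 38*sqrt(2)*z + 14*z + 28*sqrt(2)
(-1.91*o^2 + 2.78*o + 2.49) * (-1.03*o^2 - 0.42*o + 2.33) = 1.9673*o^4 - 2.0612*o^3 - 8.1826*o^2 + 5.4316*o + 5.8017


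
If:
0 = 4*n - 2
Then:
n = 1/2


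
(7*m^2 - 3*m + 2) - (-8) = 7*m^2 - 3*m + 10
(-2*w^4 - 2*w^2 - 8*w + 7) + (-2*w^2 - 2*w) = -2*w^4 - 4*w^2 - 10*w + 7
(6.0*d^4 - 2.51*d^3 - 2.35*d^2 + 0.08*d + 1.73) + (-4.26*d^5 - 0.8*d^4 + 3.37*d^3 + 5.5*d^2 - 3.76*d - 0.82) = -4.26*d^5 + 5.2*d^4 + 0.86*d^3 + 3.15*d^2 - 3.68*d + 0.91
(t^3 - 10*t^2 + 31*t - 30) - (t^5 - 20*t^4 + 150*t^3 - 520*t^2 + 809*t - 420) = -t^5 + 20*t^4 - 149*t^3 + 510*t^2 - 778*t + 390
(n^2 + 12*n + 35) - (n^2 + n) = 11*n + 35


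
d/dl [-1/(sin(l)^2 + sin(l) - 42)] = (2*sin(l) + 1)*cos(l)/(sin(l)^2 + sin(l) - 42)^2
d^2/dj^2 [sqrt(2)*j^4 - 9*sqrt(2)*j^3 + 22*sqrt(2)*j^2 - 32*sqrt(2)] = sqrt(2)*(12*j^2 - 54*j + 44)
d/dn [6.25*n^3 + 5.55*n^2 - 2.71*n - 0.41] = 18.75*n^2 + 11.1*n - 2.71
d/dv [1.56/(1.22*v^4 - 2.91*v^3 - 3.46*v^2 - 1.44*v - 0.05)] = (-7.6128*v^3 + 13.6188*v^2 + 10.7952*v + 2.2464)/(-1.22*v^4 + 2.91*v^3 + 3.46*v^2 + 1.44*v + 0.05)^2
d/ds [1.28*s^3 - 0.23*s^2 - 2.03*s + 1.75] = 3.84*s^2 - 0.46*s - 2.03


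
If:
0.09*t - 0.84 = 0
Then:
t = 9.33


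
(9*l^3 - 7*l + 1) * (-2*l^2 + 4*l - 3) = -18*l^5 + 36*l^4 - 13*l^3 - 30*l^2 + 25*l - 3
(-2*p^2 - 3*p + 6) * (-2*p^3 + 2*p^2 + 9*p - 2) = 4*p^5 + 2*p^4 - 36*p^3 - 11*p^2 + 60*p - 12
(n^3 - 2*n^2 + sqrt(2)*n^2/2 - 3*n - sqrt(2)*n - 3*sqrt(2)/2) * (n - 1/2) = n^4 - 5*n^3/2 + sqrt(2)*n^3/2 - 2*n^2 - 5*sqrt(2)*n^2/4 - sqrt(2)*n + 3*n/2 + 3*sqrt(2)/4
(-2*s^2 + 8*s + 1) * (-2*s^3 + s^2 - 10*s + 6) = 4*s^5 - 18*s^4 + 26*s^3 - 91*s^2 + 38*s + 6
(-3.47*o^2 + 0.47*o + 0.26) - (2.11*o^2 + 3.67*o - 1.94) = -5.58*o^2 - 3.2*o + 2.2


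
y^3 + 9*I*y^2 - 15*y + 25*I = (y - I)*(y + 5*I)^2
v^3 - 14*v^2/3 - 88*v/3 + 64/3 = (v - 8)*(v - 2/3)*(v + 4)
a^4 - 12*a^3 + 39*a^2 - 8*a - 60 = (a - 6)*(a - 5)*(a - 2)*(a + 1)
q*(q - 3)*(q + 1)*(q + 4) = q^4 + 2*q^3 - 11*q^2 - 12*q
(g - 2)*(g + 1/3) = g^2 - 5*g/3 - 2/3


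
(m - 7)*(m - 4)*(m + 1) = m^3 - 10*m^2 + 17*m + 28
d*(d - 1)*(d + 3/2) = d^3 + d^2/2 - 3*d/2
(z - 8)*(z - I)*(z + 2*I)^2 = z^4 - 8*z^3 + 3*I*z^3 - 24*I*z^2 + 4*I*z - 32*I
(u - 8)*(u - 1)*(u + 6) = u^3 - 3*u^2 - 46*u + 48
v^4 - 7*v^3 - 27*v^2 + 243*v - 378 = (v - 7)*(v - 3)^2*(v + 6)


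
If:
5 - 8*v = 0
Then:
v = 5/8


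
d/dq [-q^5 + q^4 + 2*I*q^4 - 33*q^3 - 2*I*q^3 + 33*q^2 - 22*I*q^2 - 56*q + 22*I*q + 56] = -5*q^4 + q^3*(4 + 8*I) + q^2*(-99 - 6*I) + q*(66 - 44*I) - 56 + 22*I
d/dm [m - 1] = 1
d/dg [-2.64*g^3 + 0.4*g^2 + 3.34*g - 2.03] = -7.92*g^2 + 0.8*g + 3.34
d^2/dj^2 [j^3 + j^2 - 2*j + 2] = 6*j + 2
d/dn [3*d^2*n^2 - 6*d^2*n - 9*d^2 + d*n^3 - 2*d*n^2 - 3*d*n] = d*(6*d*n - 6*d + 3*n^2 - 4*n - 3)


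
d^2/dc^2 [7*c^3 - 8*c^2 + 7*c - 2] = 42*c - 16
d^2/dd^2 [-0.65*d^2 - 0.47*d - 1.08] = -1.30000000000000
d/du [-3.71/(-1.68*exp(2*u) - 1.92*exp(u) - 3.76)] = (-12.4656*exp(u) - 7.1232)*exp(u)/(1.68*exp(2*u) + 1.92*exp(u) + 3.76)^2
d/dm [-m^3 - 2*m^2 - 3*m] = -3*m^2 - 4*m - 3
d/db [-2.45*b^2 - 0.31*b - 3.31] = -4.9*b - 0.31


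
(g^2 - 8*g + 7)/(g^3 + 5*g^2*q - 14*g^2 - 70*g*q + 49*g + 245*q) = (g - 1)/(g^2 + 5*g*q - 7*g - 35*q)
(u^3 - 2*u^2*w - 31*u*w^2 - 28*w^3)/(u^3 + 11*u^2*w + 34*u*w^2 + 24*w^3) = (u - 7*w)/(u + 6*w)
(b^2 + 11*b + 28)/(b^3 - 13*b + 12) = (b + 7)/(b^2 - 4*b + 3)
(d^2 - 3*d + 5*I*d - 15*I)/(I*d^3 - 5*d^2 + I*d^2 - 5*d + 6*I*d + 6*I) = (-I*d^2 + d*(5 + 3*I) - 15)/(d^3 + d^2*(1 + 5*I) + d*(6 + 5*I) + 6)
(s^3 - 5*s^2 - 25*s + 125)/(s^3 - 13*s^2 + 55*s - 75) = (s + 5)/(s - 3)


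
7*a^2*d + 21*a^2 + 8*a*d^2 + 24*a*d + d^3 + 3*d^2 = (a + d)*(7*a + d)*(d + 3)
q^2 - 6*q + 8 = (q - 4)*(q - 2)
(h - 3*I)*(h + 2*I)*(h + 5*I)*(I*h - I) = I*h^4 - 4*h^3 - I*h^3 + 4*h^2 + 11*I*h^2 - 30*h - 11*I*h + 30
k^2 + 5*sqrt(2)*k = k*(k + 5*sqrt(2))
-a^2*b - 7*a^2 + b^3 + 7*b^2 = (-a + b)*(a + b)*(b + 7)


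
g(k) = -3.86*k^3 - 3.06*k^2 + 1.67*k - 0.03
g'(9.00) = -991.39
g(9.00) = -3046.80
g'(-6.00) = -378.49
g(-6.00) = 713.55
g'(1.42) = -30.37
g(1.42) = -14.88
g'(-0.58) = 1.32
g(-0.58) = -1.27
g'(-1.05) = -4.67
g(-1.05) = -0.69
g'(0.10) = 0.94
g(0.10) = 0.10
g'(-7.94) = -679.78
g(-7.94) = 1725.98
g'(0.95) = -14.59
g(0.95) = -4.51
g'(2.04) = -59.01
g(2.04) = -42.13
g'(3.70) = -179.50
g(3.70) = -231.26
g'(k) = -11.58*k^2 - 6.12*k + 1.67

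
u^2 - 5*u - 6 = (u - 6)*(u + 1)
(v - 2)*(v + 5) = v^2 + 3*v - 10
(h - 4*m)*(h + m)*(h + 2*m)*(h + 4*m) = h^4 + 3*h^3*m - 14*h^2*m^2 - 48*h*m^3 - 32*m^4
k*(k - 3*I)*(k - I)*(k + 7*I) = k^4 + 3*I*k^3 + 25*k^2 - 21*I*k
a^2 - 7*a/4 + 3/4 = (a - 1)*(a - 3/4)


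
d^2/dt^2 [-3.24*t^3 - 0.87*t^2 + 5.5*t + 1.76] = -19.44*t - 1.74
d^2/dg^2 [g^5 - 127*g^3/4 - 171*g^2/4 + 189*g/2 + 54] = 20*g^3 - 381*g/2 - 171/2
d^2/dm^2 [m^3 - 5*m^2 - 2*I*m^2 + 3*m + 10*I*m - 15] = 6*m - 10 - 4*I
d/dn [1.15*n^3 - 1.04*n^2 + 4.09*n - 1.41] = 3.45*n^2 - 2.08*n + 4.09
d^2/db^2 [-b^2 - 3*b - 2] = -2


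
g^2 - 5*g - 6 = (g - 6)*(g + 1)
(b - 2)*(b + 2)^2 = b^3 + 2*b^2 - 4*b - 8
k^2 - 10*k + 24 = (k - 6)*(k - 4)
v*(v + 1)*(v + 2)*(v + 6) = v^4 + 9*v^3 + 20*v^2 + 12*v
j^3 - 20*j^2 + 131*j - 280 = (j - 8)*(j - 7)*(j - 5)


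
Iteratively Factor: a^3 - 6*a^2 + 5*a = (a - 5)*(a^2 - a) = (a - 5)*(a - 1)*(a)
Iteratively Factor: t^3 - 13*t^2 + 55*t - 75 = (t - 5)*(t^2 - 8*t + 15) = (t - 5)*(t - 3)*(t - 5)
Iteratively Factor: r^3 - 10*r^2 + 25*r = (r - 5)*(r^2 - 5*r) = r*(r - 5)*(r - 5)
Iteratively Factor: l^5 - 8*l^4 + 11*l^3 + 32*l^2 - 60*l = (l - 5)*(l^4 - 3*l^3 - 4*l^2 + 12*l) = (l - 5)*(l - 3)*(l^3 - 4*l) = (l - 5)*(l - 3)*(l - 2)*(l^2 + 2*l) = (l - 5)*(l - 3)*(l - 2)*(l + 2)*(l)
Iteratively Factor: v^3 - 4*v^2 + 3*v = (v - 3)*(v^2 - v) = v*(v - 3)*(v - 1)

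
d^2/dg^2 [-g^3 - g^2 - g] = -6*g - 2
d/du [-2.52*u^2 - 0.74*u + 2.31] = -5.04*u - 0.74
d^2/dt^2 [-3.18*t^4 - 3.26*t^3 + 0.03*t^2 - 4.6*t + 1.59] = -38.16*t^2 - 19.56*t + 0.06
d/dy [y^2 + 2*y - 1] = 2*y + 2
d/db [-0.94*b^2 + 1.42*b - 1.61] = 1.42 - 1.88*b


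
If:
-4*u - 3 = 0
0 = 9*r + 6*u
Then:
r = 1/2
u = -3/4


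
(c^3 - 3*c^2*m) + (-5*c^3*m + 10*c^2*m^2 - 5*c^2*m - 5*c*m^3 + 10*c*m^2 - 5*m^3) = -5*c^3*m + c^3 + 10*c^2*m^2 - 8*c^2*m - 5*c*m^3 + 10*c*m^2 - 5*m^3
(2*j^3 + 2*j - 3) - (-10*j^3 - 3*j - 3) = 12*j^3 + 5*j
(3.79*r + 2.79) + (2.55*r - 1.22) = 6.34*r + 1.57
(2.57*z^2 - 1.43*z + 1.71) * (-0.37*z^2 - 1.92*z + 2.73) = -0.9509*z^4 - 4.4053*z^3 + 9.129*z^2 - 7.1871*z + 4.6683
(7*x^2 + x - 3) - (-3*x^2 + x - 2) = 10*x^2 - 1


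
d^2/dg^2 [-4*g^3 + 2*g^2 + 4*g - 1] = 4 - 24*g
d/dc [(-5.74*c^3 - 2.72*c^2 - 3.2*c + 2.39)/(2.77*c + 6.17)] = (-31.7996*c^3 - 113.7818*c^2 - 33.5648*c - 26.3643)/(7.6729*c^2 + 34.1818*c + 38.0689)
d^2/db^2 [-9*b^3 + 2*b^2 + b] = 4 - 54*b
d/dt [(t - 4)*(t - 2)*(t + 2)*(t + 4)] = 4*t*(t^2 - 10)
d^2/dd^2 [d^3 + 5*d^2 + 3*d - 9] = 6*d + 10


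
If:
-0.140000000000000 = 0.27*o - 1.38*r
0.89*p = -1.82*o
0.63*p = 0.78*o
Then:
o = 0.00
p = 0.00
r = 0.10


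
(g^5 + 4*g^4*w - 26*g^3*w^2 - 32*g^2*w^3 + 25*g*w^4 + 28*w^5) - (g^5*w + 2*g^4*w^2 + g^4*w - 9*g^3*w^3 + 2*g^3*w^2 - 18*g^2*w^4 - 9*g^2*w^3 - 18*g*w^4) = -g^5*w + g^5 - 2*g^4*w^2 + 3*g^4*w + 9*g^3*w^3 - 28*g^3*w^2 + 18*g^2*w^4 - 23*g^2*w^3 + 43*g*w^4 + 28*w^5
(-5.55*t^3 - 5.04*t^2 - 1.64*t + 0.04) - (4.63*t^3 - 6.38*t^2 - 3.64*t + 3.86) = -10.18*t^3 + 1.34*t^2 + 2.0*t - 3.82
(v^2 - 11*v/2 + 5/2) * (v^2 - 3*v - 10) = v^4 - 17*v^3/2 + 9*v^2 + 95*v/2 - 25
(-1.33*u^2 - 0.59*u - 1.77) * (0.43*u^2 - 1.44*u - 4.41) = -0.5719*u^4 + 1.6615*u^3 + 5.9538*u^2 + 5.1507*u + 7.8057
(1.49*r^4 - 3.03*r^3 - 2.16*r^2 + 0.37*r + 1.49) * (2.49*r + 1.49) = 3.7101*r^5 - 5.3246*r^4 - 9.8931*r^3 - 2.2971*r^2 + 4.2614*r + 2.2201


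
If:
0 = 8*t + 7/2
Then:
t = -7/16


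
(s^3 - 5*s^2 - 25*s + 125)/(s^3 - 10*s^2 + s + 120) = (s^2 - 25)/(s^2 - 5*s - 24)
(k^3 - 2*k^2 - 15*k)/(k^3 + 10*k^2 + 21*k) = (k - 5)/(k + 7)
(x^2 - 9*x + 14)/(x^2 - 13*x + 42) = (x - 2)/(x - 6)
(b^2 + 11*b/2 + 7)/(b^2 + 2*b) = (b + 7/2)/b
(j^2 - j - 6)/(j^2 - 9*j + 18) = (j + 2)/(j - 6)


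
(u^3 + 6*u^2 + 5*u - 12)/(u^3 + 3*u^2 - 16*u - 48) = (u - 1)/(u - 4)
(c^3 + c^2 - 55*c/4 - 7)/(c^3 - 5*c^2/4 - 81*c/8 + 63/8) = 2*(2*c^2 + 9*c + 4)/(4*c^2 + 9*c - 9)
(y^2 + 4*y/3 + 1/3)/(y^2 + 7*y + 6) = (y + 1/3)/(y + 6)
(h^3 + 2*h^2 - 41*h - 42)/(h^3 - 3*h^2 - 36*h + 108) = (h^2 + 8*h + 7)/(h^2 + 3*h - 18)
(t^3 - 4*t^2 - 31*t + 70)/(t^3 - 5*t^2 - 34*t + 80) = (t - 7)/(t - 8)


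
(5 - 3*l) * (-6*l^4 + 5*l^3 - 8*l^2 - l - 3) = 18*l^5 - 45*l^4 + 49*l^3 - 37*l^2 + 4*l - 15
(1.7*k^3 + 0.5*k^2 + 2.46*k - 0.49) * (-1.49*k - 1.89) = -2.533*k^4 - 3.958*k^3 - 4.6104*k^2 - 3.9193*k + 0.9261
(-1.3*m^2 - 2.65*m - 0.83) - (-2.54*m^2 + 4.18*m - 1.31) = 1.24*m^2 - 6.83*m + 0.48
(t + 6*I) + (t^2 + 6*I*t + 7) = t^2 + t + 6*I*t + 7 + 6*I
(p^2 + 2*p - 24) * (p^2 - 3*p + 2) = p^4 - p^3 - 28*p^2 + 76*p - 48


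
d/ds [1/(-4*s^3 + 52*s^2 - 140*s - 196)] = (3*s^2 - 26*s + 35)/(4*(s^3 - 13*s^2 + 35*s + 49)^2)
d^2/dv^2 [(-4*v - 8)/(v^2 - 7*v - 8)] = 8*((v + 2)*(2*v - 7)^2 + (3*v - 5)*(-v^2 + 7*v + 8))/(-v^2 + 7*v + 8)^3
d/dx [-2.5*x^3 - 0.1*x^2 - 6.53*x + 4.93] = -7.5*x^2 - 0.2*x - 6.53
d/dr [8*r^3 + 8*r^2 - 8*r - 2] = 24*r^2 + 16*r - 8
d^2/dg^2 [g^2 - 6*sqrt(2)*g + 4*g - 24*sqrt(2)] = 2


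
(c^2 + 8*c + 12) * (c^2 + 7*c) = c^4 + 15*c^3 + 68*c^2 + 84*c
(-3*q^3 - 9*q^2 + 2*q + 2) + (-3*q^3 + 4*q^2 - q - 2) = -6*q^3 - 5*q^2 + q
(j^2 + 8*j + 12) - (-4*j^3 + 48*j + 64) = 4*j^3 + j^2 - 40*j - 52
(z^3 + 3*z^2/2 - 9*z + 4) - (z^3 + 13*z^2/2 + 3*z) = -5*z^2 - 12*z + 4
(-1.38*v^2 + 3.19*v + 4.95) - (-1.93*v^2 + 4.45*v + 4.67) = 0.55*v^2 - 1.26*v + 0.28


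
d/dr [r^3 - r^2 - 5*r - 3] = 3*r^2 - 2*r - 5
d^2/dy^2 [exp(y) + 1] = exp(y)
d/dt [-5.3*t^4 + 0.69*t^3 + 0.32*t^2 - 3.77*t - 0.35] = -21.2*t^3 + 2.07*t^2 + 0.64*t - 3.77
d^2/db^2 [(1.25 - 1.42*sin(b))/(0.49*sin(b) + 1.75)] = 0.186588921282799*(-1.517775*sin(b)^2 + 5.420625*sin(b) + 3.03555)/(0.28*sin(b) + 1.0)^3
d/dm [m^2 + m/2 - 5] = 2*m + 1/2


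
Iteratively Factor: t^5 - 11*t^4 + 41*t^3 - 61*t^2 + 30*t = (t - 3)*(t^4 - 8*t^3 + 17*t^2 - 10*t) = (t - 3)*(t - 2)*(t^3 - 6*t^2 + 5*t) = (t - 5)*(t - 3)*(t - 2)*(t^2 - t) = t*(t - 5)*(t - 3)*(t - 2)*(t - 1)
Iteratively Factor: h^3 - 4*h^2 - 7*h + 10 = (h + 2)*(h^2 - 6*h + 5) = (h - 5)*(h + 2)*(h - 1)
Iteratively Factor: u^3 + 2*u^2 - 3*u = (u)*(u^2 + 2*u - 3) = u*(u - 1)*(u + 3)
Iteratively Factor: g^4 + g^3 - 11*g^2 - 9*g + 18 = (g + 2)*(g^3 - g^2 - 9*g + 9) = (g - 1)*(g + 2)*(g^2 - 9) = (g - 1)*(g + 2)*(g + 3)*(g - 3)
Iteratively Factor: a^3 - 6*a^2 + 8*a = (a)*(a^2 - 6*a + 8) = a*(a - 2)*(a - 4)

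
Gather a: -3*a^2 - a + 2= -3*a^2 - a + 2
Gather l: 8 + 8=16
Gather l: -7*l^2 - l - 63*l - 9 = -7*l^2 - 64*l - 9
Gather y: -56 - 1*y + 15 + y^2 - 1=y^2 - y - 42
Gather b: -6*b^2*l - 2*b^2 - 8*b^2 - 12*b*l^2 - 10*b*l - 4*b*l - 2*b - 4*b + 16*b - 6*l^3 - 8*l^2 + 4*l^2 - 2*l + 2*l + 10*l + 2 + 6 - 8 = b^2*(-6*l - 10) + b*(-12*l^2 - 14*l + 10) - 6*l^3 - 4*l^2 + 10*l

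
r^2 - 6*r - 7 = (r - 7)*(r + 1)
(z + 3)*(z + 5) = z^2 + 8*z + 15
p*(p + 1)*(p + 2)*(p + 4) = p^4 + 7*p^3 + 14*p^2 + 8*p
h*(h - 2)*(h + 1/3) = h^3 - 5*h^2/3 - 2*h/3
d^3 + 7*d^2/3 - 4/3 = (d - 2/3)*(d + 1)*(d + 2)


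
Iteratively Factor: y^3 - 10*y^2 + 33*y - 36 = (y - 3)*(y^2 - 7*y + 12) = (y - 4)*(y - 3)*(y - 3)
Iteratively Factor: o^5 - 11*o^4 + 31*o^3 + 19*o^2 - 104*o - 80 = (o - 4)*(o^4 - 7*o^3 + 3*o^2 + 31*o + 20) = (o - 4)*(o + 1)*(o^3 - 8*o^2 + 11*o + 20) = (o - 4)*(o + 1)^2*(o^2 - 9*o + 20) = (o - 5)*(o - 4)*(o + 1)^2*(o - 4)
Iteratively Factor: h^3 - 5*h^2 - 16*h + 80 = (h + 4)*(h^2 - 9*h + 20) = (h - 4)*(h + 4)*(h - 5)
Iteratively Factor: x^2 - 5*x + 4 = (x - 1)*(x - 4)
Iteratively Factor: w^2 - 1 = (w - 1)*(w + 1)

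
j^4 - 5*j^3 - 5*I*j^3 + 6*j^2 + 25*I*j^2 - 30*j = j*(j - 5)*(j - 6*I)*(j + I)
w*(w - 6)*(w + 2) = w^3 - 4*w^2 - 12*w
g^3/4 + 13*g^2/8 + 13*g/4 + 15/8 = (g/4 + 1/4)*(g + 5/2)*(g + 3)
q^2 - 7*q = q*(q - 7)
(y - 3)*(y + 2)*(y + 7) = y^3 + 6*y^2 - 13*y - 42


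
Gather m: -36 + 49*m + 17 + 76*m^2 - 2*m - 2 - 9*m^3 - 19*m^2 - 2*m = -9*m^3 + 57*m^2 + 45*m - 21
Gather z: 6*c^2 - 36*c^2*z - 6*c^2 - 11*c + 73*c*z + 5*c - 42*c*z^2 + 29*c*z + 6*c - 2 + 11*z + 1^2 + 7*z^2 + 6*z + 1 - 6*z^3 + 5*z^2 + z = -6*z^3 + z^2*(12 - 42*c) + z*(-36*c^2 + 102*c + 18)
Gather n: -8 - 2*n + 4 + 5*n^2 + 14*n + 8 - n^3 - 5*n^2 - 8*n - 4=-n^3 + 4*n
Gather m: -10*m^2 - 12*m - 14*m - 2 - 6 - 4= -10*m^2 - 26*m - 12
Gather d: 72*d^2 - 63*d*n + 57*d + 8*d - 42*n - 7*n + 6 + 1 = 72*d^2 + d*(65 - 63*n) - 49*n + 7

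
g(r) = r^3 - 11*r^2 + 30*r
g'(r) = 3*r^2 - 22*r + 30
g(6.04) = 0.25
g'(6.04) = 6.56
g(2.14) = 23.62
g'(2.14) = -3.34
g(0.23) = 6.33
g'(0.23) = 25.10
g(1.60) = 23.94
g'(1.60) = 2.48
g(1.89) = 24.16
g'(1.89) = -0.86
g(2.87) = 19.13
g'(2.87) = -8.43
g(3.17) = 16.42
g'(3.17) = -9.59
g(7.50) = 28.12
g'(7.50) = 33.75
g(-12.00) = -3672.00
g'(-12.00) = 726.00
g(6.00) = 0.00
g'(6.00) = 6.00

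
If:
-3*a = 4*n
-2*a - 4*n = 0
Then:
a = 0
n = 0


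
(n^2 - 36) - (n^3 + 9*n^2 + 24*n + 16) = -n^3 - 8*n^2 - 24*n - 52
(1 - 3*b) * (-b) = 3*b^2 - b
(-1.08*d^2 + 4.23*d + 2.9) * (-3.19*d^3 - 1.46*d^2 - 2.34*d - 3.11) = 3.4452*d^5 - 11.9169*d^4 - 12.8996*d^3 - 10.7734*d^2 - 19.9413*d - 9.019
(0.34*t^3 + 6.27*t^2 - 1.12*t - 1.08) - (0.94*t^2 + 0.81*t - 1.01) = 0.34*t^3 + 5.33*t^2 - 1.93*t - 0.0700000000000001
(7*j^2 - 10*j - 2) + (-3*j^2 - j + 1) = 4*j^2 - 11*j - 1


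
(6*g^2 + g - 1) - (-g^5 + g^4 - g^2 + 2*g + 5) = g^5 - g^4 + 7*g^2 - g - 6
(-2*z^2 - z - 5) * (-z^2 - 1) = 2*z^4 + z^3 + 7*z^2 + z + 5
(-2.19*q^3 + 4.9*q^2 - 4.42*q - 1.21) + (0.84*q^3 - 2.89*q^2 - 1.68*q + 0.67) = -1.35*q^3 + 2.01*q^2 - 6.1*q - 0.54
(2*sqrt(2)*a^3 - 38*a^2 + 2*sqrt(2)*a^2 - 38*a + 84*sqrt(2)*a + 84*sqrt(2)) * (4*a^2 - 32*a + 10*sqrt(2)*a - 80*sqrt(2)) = 8*sqrt(2)*a^5 - 112*a^4 - 56*sqrt(2)*a^4 - 108*sqrt(2)*a^3 + 784*a^3 + 308*sqrt(2)*a^2 + 2576*a^2 - 11760*a + 352*sqrt(2)*a - 13440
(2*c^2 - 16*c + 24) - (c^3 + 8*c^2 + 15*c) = -c^3 - 6*c^2 - 31*c + 24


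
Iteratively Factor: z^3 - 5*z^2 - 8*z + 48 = (z - 4)*(z^2 - z - 12) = (z - 4)*(z + 3)*(z - 4)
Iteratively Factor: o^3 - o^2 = (o - 1)*(o^2) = o*(o - 1)*(o)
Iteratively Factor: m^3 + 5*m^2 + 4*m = (m + 1)*(m^2 + 4*m) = (m + 1)*(m + 4)*(m)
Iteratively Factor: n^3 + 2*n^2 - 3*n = (n + 3)*(n^2 - n) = n*(n + 3)*(n - 1)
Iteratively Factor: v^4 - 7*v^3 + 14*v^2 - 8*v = (v - 2)*(v^3 - 5*v^2 + 4*v) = (v - 4)*(v - 2)*(v^2 - v) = (v - 4)*(v - 2)*(v - 1)*(v)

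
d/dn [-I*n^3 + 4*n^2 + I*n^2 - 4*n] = -3*I*n^2 + 2*n*(4 + I) - 4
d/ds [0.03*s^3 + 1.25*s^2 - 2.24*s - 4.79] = 0.09*s^2 + 2.5*s - 2.24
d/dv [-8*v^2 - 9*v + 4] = -16*v - 9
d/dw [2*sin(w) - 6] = 2*cos(w)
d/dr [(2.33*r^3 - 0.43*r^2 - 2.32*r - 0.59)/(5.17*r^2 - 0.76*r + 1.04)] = (12.0461*r^4 - 3.5416*r^3 + 19.5908*r^2 + 5.2062*r - 2.8612)/(26.7289*r^4 - 7.8584*r^3 + 11.3312*r^2 - 1.5808*r + 1.0816)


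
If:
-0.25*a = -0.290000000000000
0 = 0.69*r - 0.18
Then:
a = 1.16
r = 0.26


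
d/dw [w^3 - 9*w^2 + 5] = 3*w*(w - 6)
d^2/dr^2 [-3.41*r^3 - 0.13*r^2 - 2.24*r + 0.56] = -20.46*r - 0.26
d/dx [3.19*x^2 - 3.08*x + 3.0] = 6.38*x - 3.08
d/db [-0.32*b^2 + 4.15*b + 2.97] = 4.15 - 0.64*b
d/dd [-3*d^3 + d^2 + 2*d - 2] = -9*d^2 + 2*d + 2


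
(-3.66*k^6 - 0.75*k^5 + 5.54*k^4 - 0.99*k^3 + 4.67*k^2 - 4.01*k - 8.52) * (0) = 0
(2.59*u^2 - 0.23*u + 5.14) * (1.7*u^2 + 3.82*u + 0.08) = 4.403*u^4 + 9.5028*u^3 + 8.0666*u^2 + 19.6164*u + 0.4112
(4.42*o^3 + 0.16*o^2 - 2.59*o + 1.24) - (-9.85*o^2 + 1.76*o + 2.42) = 4.42*o^3 + 10.01*o^2 - 4.35*o - 1.18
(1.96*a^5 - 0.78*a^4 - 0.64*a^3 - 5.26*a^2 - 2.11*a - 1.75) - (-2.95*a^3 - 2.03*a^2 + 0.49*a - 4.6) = 1.96*a^5 - 0.78*a^4 + 2.31*a^3 - 3.23*a^2 - 2.6*a + 2.85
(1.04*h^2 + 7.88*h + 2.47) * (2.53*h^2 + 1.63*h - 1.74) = 2.6312*h^4 + 21.6316*h^3 + 17.2839*h^2 - 9.6851*h - 4.2978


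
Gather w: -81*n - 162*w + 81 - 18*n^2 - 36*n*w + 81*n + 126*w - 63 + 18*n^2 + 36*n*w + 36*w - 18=0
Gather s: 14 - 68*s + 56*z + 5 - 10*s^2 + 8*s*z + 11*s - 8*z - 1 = -10*s^2 + s*(8*z - 57) + 48*z + 18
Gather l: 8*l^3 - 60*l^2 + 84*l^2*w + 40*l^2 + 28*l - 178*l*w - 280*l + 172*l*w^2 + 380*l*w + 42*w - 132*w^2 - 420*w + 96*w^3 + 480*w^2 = 8*l^3 + l^2*(84*w - 20) + l*(172*w^2 + 202*w - 252) + 96*w^3 + 348*w^2 - 378*w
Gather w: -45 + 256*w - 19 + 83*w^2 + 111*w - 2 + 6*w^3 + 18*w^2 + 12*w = 6*w^3 + 101*w^2 + 379*w - 66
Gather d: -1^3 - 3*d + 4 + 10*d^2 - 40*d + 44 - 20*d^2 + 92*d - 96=-10*d^2 + 49*d - 49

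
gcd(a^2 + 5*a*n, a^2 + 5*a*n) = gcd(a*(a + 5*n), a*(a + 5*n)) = a^2 + 5*a*n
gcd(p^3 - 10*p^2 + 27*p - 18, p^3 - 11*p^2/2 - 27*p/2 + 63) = p^2 - 9*p + 18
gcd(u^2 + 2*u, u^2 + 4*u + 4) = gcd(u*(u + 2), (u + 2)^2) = u + 2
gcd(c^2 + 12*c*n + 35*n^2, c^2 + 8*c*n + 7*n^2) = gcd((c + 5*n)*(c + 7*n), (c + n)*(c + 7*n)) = c + 7*n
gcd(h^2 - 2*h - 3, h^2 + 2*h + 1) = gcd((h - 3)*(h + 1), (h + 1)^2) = h + 1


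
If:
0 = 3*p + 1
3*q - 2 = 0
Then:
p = -1/3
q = 2/3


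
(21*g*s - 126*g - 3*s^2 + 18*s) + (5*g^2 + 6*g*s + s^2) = 5*g^2 + 27*g*s - 126*g - 2*s^2 + 18*s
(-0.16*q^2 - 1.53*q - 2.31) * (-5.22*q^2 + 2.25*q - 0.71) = 0.8352*q^4 + 7.6266*q^3 + 8.7293*q^2 - 4.1112*q + 1.6401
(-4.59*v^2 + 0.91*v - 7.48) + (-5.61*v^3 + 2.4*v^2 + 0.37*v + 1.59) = -5.61*v^3 - 2.19*v^2 + 1.28*v - 5.89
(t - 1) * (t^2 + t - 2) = t^3 - 3*t + 2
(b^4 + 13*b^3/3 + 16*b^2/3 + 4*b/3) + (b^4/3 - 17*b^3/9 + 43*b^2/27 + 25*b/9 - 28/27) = 4*b^4/3 + 22*b^3/9 + 187*b^2/27 + 37*b/9 - 28/27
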